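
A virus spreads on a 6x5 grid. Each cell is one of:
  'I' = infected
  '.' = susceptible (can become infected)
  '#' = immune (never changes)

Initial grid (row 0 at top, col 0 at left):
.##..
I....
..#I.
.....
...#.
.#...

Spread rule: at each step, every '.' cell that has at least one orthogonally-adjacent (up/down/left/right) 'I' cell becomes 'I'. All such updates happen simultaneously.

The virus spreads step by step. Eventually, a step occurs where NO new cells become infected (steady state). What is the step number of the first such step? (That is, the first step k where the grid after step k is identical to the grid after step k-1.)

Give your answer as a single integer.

Answer: 6

Derivation:
Step 0 (initial): 2 infected
Step 1: +6 new -> 8 infected
Step 2: +7 new -> 15 infected
Step 3: +5 new -> 20 infected
Step 4: +4 new -> 24 infected
Step 5: +1 new -> 25 infected
Step 6: +0 new -> 25 infected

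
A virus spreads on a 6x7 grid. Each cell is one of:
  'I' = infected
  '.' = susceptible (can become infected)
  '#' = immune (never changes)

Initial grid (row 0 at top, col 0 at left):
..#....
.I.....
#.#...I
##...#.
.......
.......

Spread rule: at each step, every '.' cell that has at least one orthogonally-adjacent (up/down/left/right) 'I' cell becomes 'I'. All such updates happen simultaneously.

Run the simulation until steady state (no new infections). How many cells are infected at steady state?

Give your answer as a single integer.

Step 0 (initial): 2 infected
Step 1: +7 new -> 9 infected
Step 2: +6 new -> 15 infected
Step 3: +7 new -> 22 infected
Step 4: +4 new -> 26 infected
Step 5: +3 new -> 29 infected
Step 6: +2 new -> 31 infected
Step 7: +2 new -> 33 infected
Step 8: +2 new -> 35 infected
Step 9: +1 new -> 36 infected
Step 10: +0 new -> 36 infected

Answer: 36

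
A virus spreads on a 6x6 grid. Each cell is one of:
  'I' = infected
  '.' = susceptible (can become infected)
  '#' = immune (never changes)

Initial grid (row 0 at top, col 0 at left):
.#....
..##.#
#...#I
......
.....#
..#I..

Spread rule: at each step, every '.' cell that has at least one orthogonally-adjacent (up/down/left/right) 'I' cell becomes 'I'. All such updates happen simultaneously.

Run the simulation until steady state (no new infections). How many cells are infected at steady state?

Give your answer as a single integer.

Answer: 23

Derivation:
Step 0 (initial): 2 infected
Step 1: +3 new -> 5 infected
Step 2: +5 new -> 10 infected
Step 3: +3 new -> 13 infected
Step 4: +4 new -> 17 infected
Step 5: +3 new -> 20 infected
Step 6: +1 new -> 21 infected
Step 7: +1 new -> 22 infected
Step 8: +1 new -> 23 infected
Step 9: +0 new -> 23 infected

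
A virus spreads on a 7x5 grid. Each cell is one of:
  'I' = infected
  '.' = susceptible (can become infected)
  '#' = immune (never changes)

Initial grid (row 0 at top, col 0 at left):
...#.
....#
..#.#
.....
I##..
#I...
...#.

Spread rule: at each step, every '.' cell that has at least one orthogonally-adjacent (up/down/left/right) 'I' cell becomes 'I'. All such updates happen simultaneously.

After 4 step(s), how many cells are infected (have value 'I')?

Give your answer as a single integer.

Step 0 (initial): 2 infected
Step 1: +3 new -> 5 infected
Step 2: +5 new -> 10 infected
Step 3: +5 new -> 15 infected
Step 4: +5 new -> 20 infected

Answer: 20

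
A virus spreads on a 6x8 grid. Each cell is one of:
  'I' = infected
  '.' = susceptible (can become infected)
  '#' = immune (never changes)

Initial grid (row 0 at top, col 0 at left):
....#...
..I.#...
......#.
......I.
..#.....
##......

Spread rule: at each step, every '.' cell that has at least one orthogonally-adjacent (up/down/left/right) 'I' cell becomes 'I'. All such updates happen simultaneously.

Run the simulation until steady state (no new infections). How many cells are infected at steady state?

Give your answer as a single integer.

Step 0 (initial): 2 infected
Step 1: +7 new -> 9 infected
Step 2: +12 new -> 21 infected
Step 3: +10 new -> 31 infected
Step 4: +7 new -> 38 infected
Step 5: +3 new -> 41 infected
Step 6: +1 new -> 42 infected
Step 7: +0 new -> 42 infected

Answer: 42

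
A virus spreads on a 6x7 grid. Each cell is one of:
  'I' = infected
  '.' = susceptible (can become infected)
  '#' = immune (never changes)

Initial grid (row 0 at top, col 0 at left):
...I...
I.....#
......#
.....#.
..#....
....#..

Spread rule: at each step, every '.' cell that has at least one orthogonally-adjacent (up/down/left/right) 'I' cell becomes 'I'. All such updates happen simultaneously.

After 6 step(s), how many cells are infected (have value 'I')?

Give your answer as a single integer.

Step 0 (initial): 2 infected
Step 1: +6 new -> 8 infected
Step 2: +7 new -> 15 infected
Step 3: +7 new -> 22 infected
Step 4: +6 new -> 28 infected
Step 5: +3 new -> 31 infected
Step 6: +2 new -> 33 infected

Answer: 33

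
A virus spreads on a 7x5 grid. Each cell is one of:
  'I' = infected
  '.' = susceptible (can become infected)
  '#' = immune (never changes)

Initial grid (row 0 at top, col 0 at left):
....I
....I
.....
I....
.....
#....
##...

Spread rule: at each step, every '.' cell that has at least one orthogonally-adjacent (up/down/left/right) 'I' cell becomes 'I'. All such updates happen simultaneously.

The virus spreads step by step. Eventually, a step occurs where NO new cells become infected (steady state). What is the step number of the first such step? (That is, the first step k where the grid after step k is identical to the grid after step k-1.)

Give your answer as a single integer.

Answer: 7

Derivation:
Step 0 (initial): 3 infected
Step 1: +6 new -> 9 infected
Step 2: +8 new -> 17 infected
Step 3: +8 new -> 25 infected
Step 4: +3 new -> 28 infected
Step 5: +3 new -> 31 infected
Step 6: +1 new -> 32 infected
Step 7: +0 new -> 32 infected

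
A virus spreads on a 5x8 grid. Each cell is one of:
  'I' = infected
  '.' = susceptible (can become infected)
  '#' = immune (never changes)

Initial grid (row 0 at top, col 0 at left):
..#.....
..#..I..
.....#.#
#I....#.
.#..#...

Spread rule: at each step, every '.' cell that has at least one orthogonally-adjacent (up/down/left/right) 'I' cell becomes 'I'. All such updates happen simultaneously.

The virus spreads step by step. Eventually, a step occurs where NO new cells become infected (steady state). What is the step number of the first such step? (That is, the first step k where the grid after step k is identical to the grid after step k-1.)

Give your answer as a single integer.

Answer: 9

Derivation:
Step 0 (initial): 2 infected
Step 1: +5 new -> 7 infected
Step 2: +11 new -> 18 infected
Step 3: +7 new -> 25 infected
Step 4: +2 new -> 27 infected
Step 5: +1 new -> 28 infected
Step 6: +1 new -> 29 infected
Step 7: +1 new -> 30 infected
Step 8: +1 new -> 31 infected
Step 9: +0 new -> 31 infected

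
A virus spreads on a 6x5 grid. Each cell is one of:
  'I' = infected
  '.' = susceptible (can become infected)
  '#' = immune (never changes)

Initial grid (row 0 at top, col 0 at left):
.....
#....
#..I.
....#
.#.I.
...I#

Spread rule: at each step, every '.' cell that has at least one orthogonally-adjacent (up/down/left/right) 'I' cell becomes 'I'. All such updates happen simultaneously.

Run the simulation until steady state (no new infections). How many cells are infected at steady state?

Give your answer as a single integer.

Answer: 25

Derivation:
Step 0 (initial): 3 infected
Step 1: +7 new -> 10 infected
Step 2: +6 new -> 16 infected
Step 3: +5 new -> 21 infected
Step 4: +3 new -> 24 infected
Step 5: +1 new -> 25 infected
Step 6: +0 new -> 25 infected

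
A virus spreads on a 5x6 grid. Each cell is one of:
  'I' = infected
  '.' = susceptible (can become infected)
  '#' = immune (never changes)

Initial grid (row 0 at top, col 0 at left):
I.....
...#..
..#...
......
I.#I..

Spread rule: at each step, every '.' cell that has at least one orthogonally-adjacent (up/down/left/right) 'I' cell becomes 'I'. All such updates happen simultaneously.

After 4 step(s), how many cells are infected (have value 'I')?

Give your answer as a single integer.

Step 0 (initial): 3 infected
Step 1: +6 new -> 9 infected
Step 2: +8 new -> 17 infected
Step 3: +5 new -> 22 infected
Step 4: +3 new -> 25 infected

Answer: 25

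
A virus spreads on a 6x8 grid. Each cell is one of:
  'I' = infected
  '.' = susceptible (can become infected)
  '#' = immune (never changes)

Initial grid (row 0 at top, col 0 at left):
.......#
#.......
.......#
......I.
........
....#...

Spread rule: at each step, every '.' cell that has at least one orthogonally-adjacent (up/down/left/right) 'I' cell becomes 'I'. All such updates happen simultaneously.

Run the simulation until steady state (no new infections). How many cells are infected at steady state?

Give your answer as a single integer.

Step 0 (initial): 1 infected
Step 1: +4 new -> 5 infected
Step 2: +6 new -> 11 infected
Step 3: +8 new -> 19 infected
Step 4: +5 new -> 24 infected
Step 5: +6 new -> 30 infected
Step 6: +6 new -> 36 infected
Step 7: +5 new -> 41 infected
Step 8: +2 new -> 43 infected
Step 9: +1 new -> 44 infected
Step 10: +0 new -> 44 infected

Answer: 44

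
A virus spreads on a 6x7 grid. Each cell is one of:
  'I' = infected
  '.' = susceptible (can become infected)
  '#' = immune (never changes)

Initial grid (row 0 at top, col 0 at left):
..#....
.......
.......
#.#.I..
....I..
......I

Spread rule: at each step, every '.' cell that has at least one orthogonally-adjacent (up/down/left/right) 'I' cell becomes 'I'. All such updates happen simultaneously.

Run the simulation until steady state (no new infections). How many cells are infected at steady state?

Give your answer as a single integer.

Answer: 39

Derivation:
Step 0 (initial): 3 infected
Step 1: +8 new -> 11 infected
Step 2: +6 new -> 17 infected
Step 3: +7 new -> 24 infected
Step 4: +8 new -> 32 infected
Step 5: +4 new -> 36 infected
Step 6: +2 new -> 38 infected
Step 7: +1 new -> 39 infected
Step 8: +0 new -> 39 infected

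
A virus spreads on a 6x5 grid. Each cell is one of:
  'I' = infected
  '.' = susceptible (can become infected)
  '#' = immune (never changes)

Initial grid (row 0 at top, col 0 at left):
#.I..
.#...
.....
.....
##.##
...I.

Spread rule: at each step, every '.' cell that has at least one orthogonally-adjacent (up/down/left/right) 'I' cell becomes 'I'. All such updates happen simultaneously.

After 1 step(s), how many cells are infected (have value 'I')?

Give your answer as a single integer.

Step 0 (initial): 2 infected
Step 1: +5 new -> 7 infected

Answer: 7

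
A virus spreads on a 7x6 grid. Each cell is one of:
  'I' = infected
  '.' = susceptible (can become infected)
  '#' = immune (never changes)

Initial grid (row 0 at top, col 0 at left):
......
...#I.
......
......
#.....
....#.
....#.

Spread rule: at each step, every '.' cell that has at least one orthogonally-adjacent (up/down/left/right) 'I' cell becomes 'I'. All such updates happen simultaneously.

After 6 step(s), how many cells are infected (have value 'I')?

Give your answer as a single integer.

Answer: 33

Derivation:
Step 0 (initial): 1 infected
Step 1: +3 new -> 4 infected
Step 2: +5 new -> 9 infected
Step 3: +5 new -> 14 infected
Step 4: +6 new -> 20 infected
Step 5: +7 new -> 27 infected
Step 6: +6 new -> 33 infected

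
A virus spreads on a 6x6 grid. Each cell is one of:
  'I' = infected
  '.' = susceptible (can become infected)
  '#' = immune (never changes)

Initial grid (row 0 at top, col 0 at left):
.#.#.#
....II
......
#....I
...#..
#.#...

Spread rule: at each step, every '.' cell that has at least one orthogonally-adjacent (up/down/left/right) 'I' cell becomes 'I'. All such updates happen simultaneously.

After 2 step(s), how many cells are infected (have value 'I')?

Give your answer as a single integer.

Step 0 (initial): 3 infected
Step 1: +6 new -> 9 infected
Step 2: +5 new -> 14 infected

Answer: 14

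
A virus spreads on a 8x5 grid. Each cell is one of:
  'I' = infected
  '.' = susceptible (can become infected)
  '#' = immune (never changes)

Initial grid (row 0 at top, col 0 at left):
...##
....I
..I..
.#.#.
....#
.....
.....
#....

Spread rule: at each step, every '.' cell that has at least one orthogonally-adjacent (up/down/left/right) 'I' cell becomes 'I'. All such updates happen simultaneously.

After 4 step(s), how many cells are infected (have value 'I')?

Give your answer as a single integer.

Step 0 (initial): 2 infected
Step 1: +6 new -> 8 infected
Step 2: +5 new -> 13 infected
Step 3: +6 new -> 19 infected
Step 4: +5 new -> 24 infected

Answer: 24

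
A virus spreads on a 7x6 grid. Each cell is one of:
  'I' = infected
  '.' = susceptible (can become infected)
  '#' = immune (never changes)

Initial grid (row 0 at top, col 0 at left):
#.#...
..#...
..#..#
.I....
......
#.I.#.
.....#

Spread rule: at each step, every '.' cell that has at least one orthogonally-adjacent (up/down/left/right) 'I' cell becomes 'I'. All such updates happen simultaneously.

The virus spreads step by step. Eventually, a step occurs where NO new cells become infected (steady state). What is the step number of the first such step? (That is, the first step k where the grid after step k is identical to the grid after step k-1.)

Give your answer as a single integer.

Step 0 (initial): 2 infected
Step 1: +8 new -> 10 infected
Step 2: +7 new -> 17 infected
Step 3: +7 new -> 24 infected
Step 4: +4 new -> 28 infected
Step 5: +3 new -> 31 infected
Step 6: +2 new -> 33 infected
Step 7: +1 new -> 34 infected
Step 8: +0 new -> 34 infected

Answer: 8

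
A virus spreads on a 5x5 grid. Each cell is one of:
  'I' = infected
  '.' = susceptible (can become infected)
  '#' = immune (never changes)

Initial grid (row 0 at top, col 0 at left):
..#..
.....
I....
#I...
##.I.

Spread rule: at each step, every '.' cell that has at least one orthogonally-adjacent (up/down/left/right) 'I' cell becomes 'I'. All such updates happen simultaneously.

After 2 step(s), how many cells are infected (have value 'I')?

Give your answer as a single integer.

Step 0 (initial): 3 infected
Step 1: +6 new -> 9 infected
Step 2: +5 new -> 14 infected

Answer: 14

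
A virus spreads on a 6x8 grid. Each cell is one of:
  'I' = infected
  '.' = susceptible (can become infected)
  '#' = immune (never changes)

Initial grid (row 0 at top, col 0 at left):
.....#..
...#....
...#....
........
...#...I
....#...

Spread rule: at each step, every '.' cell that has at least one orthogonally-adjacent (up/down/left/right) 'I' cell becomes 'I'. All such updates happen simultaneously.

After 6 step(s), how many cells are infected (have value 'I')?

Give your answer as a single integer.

Answer: 23

Derivation:
Step 0 (initial): 1 infected
Step 1: +3 new -> 4 infected
Step 2: +4 new -> 8 infected
Step 3: +5 new -> 13 infected
Step 4: +4 new -> 17 infected
Step 5: +4 new -> 21 infected
Step 6: +2 new -> 23 infected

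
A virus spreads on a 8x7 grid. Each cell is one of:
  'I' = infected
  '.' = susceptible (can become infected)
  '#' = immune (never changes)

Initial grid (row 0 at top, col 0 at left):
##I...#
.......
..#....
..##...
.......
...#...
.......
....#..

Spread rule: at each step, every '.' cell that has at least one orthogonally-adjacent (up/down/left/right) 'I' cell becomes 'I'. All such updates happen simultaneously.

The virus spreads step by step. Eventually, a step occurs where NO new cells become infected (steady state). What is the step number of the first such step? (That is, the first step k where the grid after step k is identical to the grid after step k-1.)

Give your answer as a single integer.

Step 0 (initial): 1 infected
Step 1: +2 new -> 3 infected
Step 2: +3 new -> 6 infected
Step 3: +5 new -> 11 infected
Step 4: +4 new -> 15 infected
Step 5: +5 new -> 20 infected
Step 6: +6 new -> 26 infected
Step 7: +7 new -> 33 infected
Step 8: +6 new -> 39 infected
Step 9: +5 new -> 44 infected
Step 10: +3 new -> 47 infected
Step 11: +1 new -> 48 infected
Step 12: +0 new -> 48 infected

Answer: 12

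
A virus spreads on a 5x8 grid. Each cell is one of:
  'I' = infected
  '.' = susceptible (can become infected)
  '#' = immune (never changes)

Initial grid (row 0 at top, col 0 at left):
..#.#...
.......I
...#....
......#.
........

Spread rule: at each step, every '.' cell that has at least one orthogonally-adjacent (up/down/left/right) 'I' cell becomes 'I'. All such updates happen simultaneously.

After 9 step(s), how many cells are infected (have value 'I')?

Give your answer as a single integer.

Answer: 35

Derivation:
Step 0 (initial): 1 infected
Step 1: +3 new -> 4 infected
Step 2: +4 new -> 8 infected
Step 3: +4 new -> 12 infected
Step 4: +4 new -> 16 infected
Step 5: +4 new -> 20 infected
Step 6: +4 new -> 24 infected
Step 7: +5 new -> 29 infected
Step 8: +4 new -> 33 infected
Step 9: +2 new -> 35 infected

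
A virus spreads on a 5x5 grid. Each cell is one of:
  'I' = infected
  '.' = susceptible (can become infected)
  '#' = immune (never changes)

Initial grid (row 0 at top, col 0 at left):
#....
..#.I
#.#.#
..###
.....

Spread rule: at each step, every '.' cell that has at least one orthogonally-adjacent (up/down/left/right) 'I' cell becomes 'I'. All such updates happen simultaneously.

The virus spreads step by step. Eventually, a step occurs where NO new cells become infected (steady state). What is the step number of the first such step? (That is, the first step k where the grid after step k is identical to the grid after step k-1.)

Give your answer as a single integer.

Answer: 12

Derivation:
Step 0 (initial): 1 infected
Step 1: +2 new -> 3 infected
Step 2: +2 new -> 5 infected
Step 3: +1 new -> 6 infected
Step 4: +1 new -> 7 infected
Step 5: +1 new -> 8 infected
Step 6: +2 new -> 10 infected
Step 7: +1 new -> 11 infected
Step 8: +2 new -> 13 infected
Step 9: +2 new -> 15 infected
Step 10: +1 new -> 16 infected
Step 11: +1 new -> 17 infected
Step 12: +0 new -> 17 infected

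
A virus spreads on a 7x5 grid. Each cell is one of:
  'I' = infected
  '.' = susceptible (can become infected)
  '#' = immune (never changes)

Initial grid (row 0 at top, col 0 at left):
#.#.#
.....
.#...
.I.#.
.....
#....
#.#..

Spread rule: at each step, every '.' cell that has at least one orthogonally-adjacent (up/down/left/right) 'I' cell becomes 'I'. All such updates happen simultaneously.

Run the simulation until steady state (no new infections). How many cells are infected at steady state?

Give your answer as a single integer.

Step 0 (initial): 1 infected
Step 1: +3 new -> 4 infected
Step 2: +5 new -> 9 infected
Step 3: +6 new -> 15 infected
Step 4: +5 new -> 20 infected
Step 5: +6 new -> 26 infected
Step 6: +1 new -> 27 infected
Step 7: +0 new -> 27 infected

Answer: 27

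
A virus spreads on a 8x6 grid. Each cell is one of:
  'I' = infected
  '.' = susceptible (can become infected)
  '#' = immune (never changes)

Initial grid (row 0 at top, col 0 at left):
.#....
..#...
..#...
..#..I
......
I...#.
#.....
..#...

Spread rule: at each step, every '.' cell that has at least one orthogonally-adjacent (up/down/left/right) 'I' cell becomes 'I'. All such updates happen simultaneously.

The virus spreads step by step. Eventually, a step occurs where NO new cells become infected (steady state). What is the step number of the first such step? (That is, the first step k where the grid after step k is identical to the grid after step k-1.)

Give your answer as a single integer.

Step 0 (initial): 2 infected
Step 1: +5 new -> 7 infected
Step 2: +9 new -> 16 infected
Step 3: +11 new -> 27 infected
Step 4: +8 new -> 35 infected
Step 5: +5 new -> 40 infected
Step 6: +1 new -> 41 infected
Step 7: +0 new -> 41 infected

Answer: 7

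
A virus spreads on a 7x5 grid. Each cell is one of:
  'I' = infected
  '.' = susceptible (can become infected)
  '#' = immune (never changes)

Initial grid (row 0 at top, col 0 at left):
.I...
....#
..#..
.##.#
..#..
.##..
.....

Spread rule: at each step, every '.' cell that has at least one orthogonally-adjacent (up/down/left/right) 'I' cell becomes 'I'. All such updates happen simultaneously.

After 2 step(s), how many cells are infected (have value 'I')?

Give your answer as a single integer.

Answer: 8

Derivation:
Step 0 (initial): 1 infected
Step 1: +3 new -> 4 infected
Step 2: +4 new -> 8 infected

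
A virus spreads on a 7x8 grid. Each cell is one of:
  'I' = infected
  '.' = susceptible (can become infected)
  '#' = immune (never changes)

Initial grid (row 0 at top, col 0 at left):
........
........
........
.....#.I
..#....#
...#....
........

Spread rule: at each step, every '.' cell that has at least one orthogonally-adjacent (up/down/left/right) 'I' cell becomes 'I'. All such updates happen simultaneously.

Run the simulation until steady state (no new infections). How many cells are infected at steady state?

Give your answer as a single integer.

Step 0 (initial): 1 infected
Step 1: +2 new -> 3 infected
Step 2: +3 new -> 6 infected
Step 3: +5 new -> 11 infected
Step 4: +7 new -> 18 infected
Step 5: +8 new -> 26 infected
Step 6: +5 new -> 31 infected
Step 7: +5 new -> 36 infected
Step 8: +5 new -> 41 infected
Step 9: +6 new -> 47 infected
Step 10: +4 new -> 51 infected
Step 11: +1 new -> 52 infected
Step 12: +0 new -> 52 infected

Answer: 52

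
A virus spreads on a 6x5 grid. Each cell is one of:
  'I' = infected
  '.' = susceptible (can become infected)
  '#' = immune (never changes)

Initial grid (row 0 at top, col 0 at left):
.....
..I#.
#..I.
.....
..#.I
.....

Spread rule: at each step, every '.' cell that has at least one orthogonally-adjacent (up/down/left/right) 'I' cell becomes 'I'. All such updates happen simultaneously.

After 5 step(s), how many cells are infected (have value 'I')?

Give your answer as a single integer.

Answer: 27

Derivation:
Step 0 (initial): 3 infected
Step 1: +8 new -> 11 infected
Step 2: +7 new -> 18 infected
Step 3: +4 new -> 22 infected
Step 4: +3 new -> 25 infected
Step 5: +2 new -> 27 infected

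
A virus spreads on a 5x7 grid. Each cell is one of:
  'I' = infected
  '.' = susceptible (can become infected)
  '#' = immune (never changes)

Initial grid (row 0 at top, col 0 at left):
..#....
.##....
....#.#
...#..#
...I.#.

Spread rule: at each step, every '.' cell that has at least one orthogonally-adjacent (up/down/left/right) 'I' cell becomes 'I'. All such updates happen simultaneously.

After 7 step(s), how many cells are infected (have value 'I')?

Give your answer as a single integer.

Answer: 25

Derivation:
Step 0 (initial): 1 infected
Step 1: +2 new -> 3 infected
Step 2: +3 new -> 6 infected
Step 3: +4 new -> 10 infected
Step 4: +4 new -> 14 infected
Step 5: +3 new -> 17 infected
Step 6: +5 new -> 22 infected
Step 7: +3 new -> 25 infected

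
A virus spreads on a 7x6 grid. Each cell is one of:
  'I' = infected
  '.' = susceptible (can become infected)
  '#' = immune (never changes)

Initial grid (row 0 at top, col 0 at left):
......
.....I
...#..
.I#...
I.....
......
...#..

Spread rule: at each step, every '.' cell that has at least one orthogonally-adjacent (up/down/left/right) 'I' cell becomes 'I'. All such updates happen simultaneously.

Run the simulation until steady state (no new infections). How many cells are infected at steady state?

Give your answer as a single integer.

Answer: 39

Derivation:
Step 0 (initial): 3 infected
Step 1: +7 new -> 10 infected
Step 2: +10 new -> 20 infected
Step 3: +9 new -> 29 infected
Step 4: +7 new -> 36 infected
Step 5: +2 new -> 38 infected
Step 6: +1 new -> 39 infected
Step 7: +0 new -> 39 infected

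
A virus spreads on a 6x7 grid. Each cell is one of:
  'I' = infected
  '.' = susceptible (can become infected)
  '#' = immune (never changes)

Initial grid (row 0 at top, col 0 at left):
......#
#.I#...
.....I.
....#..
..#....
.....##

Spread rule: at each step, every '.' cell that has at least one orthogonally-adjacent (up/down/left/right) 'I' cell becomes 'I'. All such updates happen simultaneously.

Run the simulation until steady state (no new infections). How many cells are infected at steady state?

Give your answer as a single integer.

Answer: 35

Derivation:
Step 0 (initial): 2 infected
Step 1: +7 new -> 9 infected
Step 2: +10 new -> 19 infected
Step 3: +7 new -> 26 infected
Step 4: +4 new -> 30 infected
Step 5: +3 new -> 33 infected
Step 6: +2 new -> 35 infected
Step 7: +0 new -> 35 infected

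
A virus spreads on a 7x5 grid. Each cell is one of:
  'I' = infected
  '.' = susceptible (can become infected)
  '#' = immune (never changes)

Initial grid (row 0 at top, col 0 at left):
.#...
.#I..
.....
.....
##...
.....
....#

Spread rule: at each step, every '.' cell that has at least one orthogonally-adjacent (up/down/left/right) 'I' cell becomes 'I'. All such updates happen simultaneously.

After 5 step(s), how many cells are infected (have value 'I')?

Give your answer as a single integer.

Step 0 (initial): 1 infected
Step 1: +3 new -> 4 infected
Step 2: +5 new -> 9 infected
Step 3: +6 new -> 15 infected
Step 4: +5 new -> 20 infected
Step 5: +5 new -> 25 infected

Answer: 25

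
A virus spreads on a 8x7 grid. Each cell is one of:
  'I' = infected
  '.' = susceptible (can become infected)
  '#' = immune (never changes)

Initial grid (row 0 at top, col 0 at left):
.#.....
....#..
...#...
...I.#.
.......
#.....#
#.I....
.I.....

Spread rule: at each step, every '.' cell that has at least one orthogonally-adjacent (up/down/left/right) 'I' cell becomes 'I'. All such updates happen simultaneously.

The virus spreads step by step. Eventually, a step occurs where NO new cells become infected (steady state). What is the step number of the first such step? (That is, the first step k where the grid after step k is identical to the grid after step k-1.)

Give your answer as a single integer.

Step 0 (initial): 3 infected
Step 1: +8 new -> 11 infected
Step 2: +9 new -> 20 infected
Step 3: +9 new -> 29 infected
Step 4: +11 new -> 40 infected
Step 5: +6 new -> 46 infected
Step 6: +3 new -> 49 infected
Step 7: +0 new -> 49 infected

Answer: 7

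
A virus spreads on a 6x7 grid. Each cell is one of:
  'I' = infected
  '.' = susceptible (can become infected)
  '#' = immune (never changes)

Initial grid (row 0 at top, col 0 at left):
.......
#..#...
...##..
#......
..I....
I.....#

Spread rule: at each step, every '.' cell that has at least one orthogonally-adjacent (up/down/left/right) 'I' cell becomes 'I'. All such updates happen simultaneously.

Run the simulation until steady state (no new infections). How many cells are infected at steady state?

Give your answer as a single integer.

Answer: 36

Derivation:
Step 0 (initial): 2 infected
Step 1: +6 new -> 8 infected
Step 2: +5 new -> 13 infected
Step 3: +5 new -> 18 infected
Step 4: +6 new -> 24 infected
Step 5: +4 new -> 28 infected
Step 6: +4 new -> 32 infected
Step 7: +3 new -> 35 infected
Step 8: +1 new -> 36 infected
Step 9: +0 new -> 36 infected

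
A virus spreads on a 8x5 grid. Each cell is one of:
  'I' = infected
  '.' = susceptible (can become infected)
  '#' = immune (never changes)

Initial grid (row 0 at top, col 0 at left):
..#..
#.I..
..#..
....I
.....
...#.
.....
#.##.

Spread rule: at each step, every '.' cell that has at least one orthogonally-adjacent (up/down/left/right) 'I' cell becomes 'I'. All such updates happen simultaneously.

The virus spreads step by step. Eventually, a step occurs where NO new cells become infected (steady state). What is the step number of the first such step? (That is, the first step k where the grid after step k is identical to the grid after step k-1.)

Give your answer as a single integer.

Answer: 8

Derivation:
Step 0 (initial): 2 infected
Step 1: +5 new -> 7 infected
Step 2: +8 new -> 15 infected
Step 3: +6 new -> 21 infected
Step 4: +5 new -> 26 infected
Step 5: +3 new -> 29 infected
Step 6: +2 new -> 31 infected
Step 7: +2 new -> 33 infected
Step 8: +0 new -> 33 infected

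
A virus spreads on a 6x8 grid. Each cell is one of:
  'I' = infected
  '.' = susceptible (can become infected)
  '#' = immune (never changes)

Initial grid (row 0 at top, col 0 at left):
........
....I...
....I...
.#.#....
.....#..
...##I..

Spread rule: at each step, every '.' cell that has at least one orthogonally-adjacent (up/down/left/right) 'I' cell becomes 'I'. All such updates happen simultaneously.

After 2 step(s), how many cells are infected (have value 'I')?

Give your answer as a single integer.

Answer: 20

Derivation:
Step 0 (initial): 3 infected
Step 1: +7 new -> 10 infected
Step 2: +10 new -> 20 infected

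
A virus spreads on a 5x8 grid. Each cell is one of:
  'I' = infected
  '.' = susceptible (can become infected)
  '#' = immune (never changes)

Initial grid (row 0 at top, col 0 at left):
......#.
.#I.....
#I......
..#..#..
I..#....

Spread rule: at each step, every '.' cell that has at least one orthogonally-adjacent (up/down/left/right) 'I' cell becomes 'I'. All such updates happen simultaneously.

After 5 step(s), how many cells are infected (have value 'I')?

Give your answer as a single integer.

Step 0 (initial): 3 infected
Step 1: +6 new -> 9 infected
Step 2: +5 new -> 14 infected
Step 3: +5 new -> 19 infected
Step 4: +5 new -> 24 infected
Step 5: +3 new -> 27 infected

Answer: 27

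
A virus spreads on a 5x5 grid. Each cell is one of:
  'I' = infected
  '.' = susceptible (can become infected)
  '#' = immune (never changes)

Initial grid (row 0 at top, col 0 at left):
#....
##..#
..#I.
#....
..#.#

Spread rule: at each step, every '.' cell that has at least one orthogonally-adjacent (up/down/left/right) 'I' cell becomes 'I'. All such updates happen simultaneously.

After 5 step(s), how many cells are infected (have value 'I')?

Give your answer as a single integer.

Answer: 17

Derivation:
Step 0 (initial): 1 infected
Step 1: +3 new -> 4 infected
Step 2: +5 new -> 9 infected
Step 3: +3 new -> 12 infected
Step 4: +3 new -> 15 infected
Step 5: +2 new -> 17 infected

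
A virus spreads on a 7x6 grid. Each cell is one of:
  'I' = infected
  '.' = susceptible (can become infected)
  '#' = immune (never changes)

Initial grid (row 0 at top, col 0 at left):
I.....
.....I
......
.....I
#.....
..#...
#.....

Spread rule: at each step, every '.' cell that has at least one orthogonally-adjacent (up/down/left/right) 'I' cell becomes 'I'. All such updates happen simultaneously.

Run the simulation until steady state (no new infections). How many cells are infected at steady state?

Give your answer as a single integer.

Answer: 39

Derivation:
Step 0 (initial): 3 infected
Step 1: +7 new -> 10 infected
Step 2: +9 new -> 19 infected
Step 3: +9 new -> 28 infected
Step 4: +5 new -> 33 infected
Step 5: +2 new -> 35 infected
Step 6: +2 new -> 37 infected
Step 7: +2 new -> 39 infected
Step 8: +0 new -> 39 infected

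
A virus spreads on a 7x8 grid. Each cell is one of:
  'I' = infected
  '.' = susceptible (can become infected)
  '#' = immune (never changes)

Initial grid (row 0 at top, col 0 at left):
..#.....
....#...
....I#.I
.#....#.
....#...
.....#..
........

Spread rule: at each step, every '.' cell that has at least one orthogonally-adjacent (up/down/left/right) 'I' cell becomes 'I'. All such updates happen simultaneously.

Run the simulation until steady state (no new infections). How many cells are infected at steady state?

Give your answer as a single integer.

Step 0 (initial): 2 infected
Step 1: +5 new -> 7 infected
Step 2: +7 new -> 14 infected
Step 3: +10 new -> 24 infected
Step 4: +8 new -> 32 infected
Step 5: +8 new -> 40 infected
Step 6: +6 new -> 46 infected
Step 7: +2 new -> 48 infected
Step 8: +1 new -> 49 infected
Step 9: +0 new -> 49 infected

Answer: 49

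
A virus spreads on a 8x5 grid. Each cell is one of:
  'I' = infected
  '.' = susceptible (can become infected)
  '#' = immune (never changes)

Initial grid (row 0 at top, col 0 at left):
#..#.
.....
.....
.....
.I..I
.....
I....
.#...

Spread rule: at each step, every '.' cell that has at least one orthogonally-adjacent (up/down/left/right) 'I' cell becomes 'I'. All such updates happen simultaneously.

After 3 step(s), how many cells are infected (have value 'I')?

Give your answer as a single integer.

Step 0 (initial): 3 infected
Step 1: +10 new -> 13 infected
Step 2: +9 new -> 22 infected
Step 3: +8 new -> 30 infected

Answer: 30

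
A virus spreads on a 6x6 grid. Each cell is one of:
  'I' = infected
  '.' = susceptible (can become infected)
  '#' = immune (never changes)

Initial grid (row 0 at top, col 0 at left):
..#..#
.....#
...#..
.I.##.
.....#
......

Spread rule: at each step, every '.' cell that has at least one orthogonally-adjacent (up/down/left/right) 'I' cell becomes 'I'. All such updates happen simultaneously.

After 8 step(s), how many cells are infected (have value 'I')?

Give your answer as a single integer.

Answer: 29

Derivation:
Step 0 (initial): 1 infected
Step 1: +4 new -> 5 infected
Step 2: +6 new -> 11 infected
Step 3: +6 new -> 17 infected
Step 4: +4 new -> 21 infected
Step 5: +3 new -> 24 infected
Step 6: +3 new -> 27 infected
Step 7: +1 new -> 28 infected
Step 8: +1 new -> 29 infected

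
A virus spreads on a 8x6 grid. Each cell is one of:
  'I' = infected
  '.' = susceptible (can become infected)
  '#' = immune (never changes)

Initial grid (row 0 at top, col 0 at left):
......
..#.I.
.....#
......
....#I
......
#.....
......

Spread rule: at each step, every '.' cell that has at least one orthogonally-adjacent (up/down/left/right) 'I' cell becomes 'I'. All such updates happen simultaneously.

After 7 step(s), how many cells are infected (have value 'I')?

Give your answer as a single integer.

Step 0 (initial): 2 infected
Step 1: +6 new -> 8 infected
Step 2: +6 new -> 14 infected
Step 3: +6 new -> 20 infected
Step 4: +7 new -> 27 infected
Step 5: +8 new -> 35 infected
Step 6: +6 new -> 41 infected
Step 7: +2 new -> 43 infected

Answer: 43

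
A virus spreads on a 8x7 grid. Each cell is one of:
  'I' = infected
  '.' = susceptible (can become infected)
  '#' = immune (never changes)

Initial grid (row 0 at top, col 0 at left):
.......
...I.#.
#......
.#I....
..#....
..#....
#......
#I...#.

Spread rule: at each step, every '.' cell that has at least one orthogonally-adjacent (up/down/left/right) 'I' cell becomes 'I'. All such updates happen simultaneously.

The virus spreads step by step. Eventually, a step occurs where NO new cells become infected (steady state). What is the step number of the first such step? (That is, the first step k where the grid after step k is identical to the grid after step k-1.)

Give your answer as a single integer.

Answer: 8

Derivation:
Step 0 (initial): 3 infected
Step 1: +8 new -> 11 infected
Step 2: +10 new -> 21 infected
Step 3: +11 new -> 32 infected
Step 4: +8 new -> 40 infected
Step 5: +5 new -> 45 infected
Step 6: +2 new -> 47 infected
Step 7: +1 new -> 48 infected
Step 8: +0 new -> 48 infected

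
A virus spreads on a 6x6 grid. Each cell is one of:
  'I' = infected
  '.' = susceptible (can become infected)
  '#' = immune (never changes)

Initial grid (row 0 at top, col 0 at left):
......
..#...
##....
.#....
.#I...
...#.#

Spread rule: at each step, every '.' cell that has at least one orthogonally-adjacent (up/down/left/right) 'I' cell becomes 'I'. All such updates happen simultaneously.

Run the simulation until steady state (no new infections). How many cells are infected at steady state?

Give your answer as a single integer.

Answer: 29

Derivation:
Step 0 (initial): 1 infected
Step 1: +3 new -> 4 infected
Step 2: +4 new -> 8 infected
Step 3: +5 new -> 13 infected
Step 4: +4 new -> 17 infected
Step 5: +4 new -> 21 infected
Step 6: +3 new -> 24 infected
Step 7: +2 new -> 26 infected
Step 8: +2 new -> 28 infected
Step 9: +1 new -> 29 infected
Step 10: +0 new -> 29 infected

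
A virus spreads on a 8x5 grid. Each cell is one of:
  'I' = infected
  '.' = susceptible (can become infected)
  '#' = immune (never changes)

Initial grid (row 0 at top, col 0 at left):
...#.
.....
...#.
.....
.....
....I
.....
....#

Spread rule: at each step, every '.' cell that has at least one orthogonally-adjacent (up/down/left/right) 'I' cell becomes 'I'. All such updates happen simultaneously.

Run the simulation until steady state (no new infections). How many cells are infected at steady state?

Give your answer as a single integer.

Answer: 37

Derivation:
Step 0 (initial): 1 infected
Step 1: +3 new -> 4 infected
Step 2: +4 new -> 8 infected
Step 3: +6 new -> 14 infected
Step 4: +6 new -> 20 infected
Step 5: +7 new -> 27 infected
Step 6: +4 new -> 31 infected
Step 7: +3 new -> 34 infected
Step 8: +2 new -> 36 infected
Step 9: +1 new -> 37 infected
Step 10: +0 new -> 37 infected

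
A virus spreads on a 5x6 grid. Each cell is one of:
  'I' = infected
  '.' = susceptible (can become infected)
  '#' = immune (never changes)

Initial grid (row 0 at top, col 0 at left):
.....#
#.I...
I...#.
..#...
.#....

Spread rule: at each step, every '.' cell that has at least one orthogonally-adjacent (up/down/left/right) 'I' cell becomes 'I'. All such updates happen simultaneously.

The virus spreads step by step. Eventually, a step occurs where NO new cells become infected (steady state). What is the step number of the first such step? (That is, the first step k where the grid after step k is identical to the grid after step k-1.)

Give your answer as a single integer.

Step 0 (initial): 2 infected
Step 1: +6 new -> 8 infected
Step 2: +6 new -> 14 infected
Step 3: +4 new -> 18 infected
Step 4: +3 new -> 21 infected
Step 5: +3 new -> 24 infected
Step 6: +1 new -> 25 infected
Step 7: +0 new -> 25 infected

Answer: 7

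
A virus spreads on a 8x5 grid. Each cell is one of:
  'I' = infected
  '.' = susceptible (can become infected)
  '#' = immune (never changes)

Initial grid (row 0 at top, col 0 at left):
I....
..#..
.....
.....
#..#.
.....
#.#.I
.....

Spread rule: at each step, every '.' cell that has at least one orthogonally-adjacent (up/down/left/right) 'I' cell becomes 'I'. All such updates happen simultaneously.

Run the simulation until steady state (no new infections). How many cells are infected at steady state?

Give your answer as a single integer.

Step 0 (initial): 2 infected
Step 1: +5 new -> 7 infected
Step 2: +6 new -> 13 infected
Step 3: +6 new -> 19 infected
Step 4: +9 new -> 28 infected
Step 5: +7 new -> 35 infected
Step 6: +0 new -> 35 infected

Answer: 35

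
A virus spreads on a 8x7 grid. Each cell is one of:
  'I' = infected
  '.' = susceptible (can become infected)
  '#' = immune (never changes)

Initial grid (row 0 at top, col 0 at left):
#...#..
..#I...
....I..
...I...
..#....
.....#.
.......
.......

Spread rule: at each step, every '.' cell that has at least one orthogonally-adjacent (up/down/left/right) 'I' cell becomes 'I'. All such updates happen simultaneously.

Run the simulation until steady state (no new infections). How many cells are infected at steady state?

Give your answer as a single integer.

Step 0 (initial): 3 infected
Step 1: +7 new -> 10 infected
Step 2: +8 new -> 18 infected
Step 3: +11 new -> 29 infected
Step 4: +9 new -> 38 infected
Step 5: +7 new -> 45 infected
Step 6: +4 new -> 49 infected
Step 7: +2 new -> 51 infected
Step 8: +0 new -> 51 infected

Answer: 51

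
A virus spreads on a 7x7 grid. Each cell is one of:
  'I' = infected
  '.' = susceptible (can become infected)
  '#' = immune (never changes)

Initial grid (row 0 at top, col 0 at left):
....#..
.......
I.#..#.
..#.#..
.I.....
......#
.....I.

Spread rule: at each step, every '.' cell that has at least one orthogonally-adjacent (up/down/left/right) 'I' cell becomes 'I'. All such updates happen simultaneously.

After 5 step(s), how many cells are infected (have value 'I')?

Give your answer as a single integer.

Answer: 39

Derivation:
Step 0 (initial): 3 infected
Step 1: +10 new -> 13 infected
Step 2: +9 new -> 22 infected
Step 3: +9 new -> 31 infected
Step 4: +4 new -> 35 infected
Step 5: +4 new -> 39 infected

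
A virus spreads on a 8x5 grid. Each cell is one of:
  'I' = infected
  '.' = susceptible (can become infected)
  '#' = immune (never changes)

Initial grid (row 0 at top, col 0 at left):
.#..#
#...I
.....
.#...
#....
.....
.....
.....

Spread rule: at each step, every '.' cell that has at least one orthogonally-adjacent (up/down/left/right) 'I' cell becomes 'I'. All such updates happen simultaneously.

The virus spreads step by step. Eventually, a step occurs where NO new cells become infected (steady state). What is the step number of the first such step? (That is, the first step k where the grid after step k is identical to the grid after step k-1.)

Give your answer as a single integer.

Answer: 11

Derivation:
Step 0 (initial): 1 infected
Step 1: +2 new -> 3 infected
Step 2: +4 new -> 7 infected
Step 3: +5 new -> 12 infected
Step 4: +4 new -> 16 infected
Step 5: +4 new -> 20 infected
Step 6: +5 new -> 25 infected
Step 7: +3 new -> 28 infected
Step 8: +3 new -> 31 infected
Step 9: +2 new -> 33 infected
Step 10: +1 new -> 34 infected
Step 11: +0 new -> 34 infected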